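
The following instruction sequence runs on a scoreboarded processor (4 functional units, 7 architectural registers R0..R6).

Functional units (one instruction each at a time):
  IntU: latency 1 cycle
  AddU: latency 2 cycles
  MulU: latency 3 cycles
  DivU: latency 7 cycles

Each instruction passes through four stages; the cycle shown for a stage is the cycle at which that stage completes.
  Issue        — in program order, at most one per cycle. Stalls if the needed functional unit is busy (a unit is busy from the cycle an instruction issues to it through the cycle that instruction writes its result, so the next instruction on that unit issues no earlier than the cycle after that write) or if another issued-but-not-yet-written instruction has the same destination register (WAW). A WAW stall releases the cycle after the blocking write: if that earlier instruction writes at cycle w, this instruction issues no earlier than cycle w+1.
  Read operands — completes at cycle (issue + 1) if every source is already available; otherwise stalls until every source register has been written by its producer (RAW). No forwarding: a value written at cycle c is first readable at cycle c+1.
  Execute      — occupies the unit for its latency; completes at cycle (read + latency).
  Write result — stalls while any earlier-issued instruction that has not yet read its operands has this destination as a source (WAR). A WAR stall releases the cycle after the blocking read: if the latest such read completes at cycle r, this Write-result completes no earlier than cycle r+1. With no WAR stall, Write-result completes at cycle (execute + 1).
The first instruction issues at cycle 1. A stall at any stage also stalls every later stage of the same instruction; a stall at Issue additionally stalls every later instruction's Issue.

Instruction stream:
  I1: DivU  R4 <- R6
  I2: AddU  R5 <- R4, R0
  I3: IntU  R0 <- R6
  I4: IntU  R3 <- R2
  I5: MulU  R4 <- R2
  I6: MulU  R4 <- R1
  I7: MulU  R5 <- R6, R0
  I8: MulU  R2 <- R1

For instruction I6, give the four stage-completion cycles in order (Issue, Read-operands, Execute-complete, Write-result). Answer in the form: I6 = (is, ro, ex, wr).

I6 = (20, 21, 24, 25)

c1: I1→DivU
c2: I1 RO | I2→AddU
c3: I3→IntU
c4: I3 RO
c5: I3 EX
c9: I1 EX
c10: I1 WR R4
c11: I2 RO
c12: I3 WR R0
c13: I2 EX | I4→IntU
c14: I2 WR R5 | I4 RO | I5→MulU
c15: I4 EX | I5 RO
c16: I4 WR R3
c18: I5 EX
c19: I5 WR R4
c20: I6→MulU
c21: I6 RO
c24: I6 EX
c25: I6 WR R4
c26: I7→MulU
c27: I7 RO
c30: I7 EX
c31: I7 WR R5
c32: I8→MulU
c33: I8 RO
c36: I8 EX
c37: I8 WR R2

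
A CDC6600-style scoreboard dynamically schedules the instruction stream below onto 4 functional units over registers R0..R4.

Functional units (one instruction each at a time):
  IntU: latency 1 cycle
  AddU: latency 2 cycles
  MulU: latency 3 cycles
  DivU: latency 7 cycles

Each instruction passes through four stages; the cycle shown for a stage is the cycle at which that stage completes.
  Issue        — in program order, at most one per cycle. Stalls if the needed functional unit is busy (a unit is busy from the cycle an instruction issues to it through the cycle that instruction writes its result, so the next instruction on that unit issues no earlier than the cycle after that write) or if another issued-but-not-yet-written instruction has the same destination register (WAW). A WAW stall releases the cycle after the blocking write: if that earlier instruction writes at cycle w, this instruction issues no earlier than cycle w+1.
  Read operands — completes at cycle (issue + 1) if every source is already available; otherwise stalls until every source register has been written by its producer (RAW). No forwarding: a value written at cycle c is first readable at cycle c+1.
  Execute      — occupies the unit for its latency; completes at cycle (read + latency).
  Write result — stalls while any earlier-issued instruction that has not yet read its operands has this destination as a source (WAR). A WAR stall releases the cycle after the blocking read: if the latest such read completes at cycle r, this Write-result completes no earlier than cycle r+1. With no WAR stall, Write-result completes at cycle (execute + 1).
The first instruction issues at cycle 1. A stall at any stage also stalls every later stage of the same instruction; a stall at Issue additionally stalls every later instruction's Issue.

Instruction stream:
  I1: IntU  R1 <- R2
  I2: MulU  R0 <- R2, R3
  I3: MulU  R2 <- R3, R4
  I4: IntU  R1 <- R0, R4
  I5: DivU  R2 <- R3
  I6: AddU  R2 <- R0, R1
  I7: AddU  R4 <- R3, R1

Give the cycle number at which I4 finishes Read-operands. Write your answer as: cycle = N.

cycle = 10

  I1 | 1 | 2 | 3 | 4
  I2 | 2 | 3 | 6 | 7
  I3 | 8 | 9 | 12 | 13   struct: MulU busy until I2 writes@7
  I4 | 9 | 10 | 11 | 12
  I5 | 14 | 15 | 22 | 23   WAW R2: wait I3 write@13
  I6 | 24 | 25 | 27 | 28   WAW R2: wait I5 write@23
  I7 | 29 | 30 | 32 | 33   struct: AddU busy until I6 writes@28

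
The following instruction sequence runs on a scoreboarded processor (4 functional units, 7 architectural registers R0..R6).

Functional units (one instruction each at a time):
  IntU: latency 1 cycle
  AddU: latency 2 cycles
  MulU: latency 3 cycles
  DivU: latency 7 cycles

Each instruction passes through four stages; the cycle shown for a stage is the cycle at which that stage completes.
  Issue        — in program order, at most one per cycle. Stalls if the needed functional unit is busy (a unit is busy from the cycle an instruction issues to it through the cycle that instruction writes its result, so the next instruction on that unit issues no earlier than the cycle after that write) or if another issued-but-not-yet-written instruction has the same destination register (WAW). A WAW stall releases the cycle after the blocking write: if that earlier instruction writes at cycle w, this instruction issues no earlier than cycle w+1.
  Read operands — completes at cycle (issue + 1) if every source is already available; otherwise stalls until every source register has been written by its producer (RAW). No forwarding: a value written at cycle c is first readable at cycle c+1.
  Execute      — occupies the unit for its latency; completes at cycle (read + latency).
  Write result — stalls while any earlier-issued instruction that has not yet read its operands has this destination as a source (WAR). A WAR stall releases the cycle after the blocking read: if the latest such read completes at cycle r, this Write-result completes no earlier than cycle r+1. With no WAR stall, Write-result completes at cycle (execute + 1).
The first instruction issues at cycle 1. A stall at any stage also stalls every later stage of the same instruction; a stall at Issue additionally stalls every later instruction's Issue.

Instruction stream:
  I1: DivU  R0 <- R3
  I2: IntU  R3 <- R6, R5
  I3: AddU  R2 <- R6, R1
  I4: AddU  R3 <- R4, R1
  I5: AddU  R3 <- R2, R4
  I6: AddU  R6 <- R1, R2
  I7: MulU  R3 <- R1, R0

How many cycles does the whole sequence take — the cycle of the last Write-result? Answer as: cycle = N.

[1] I1 dispatched to DivU
[2] I1 operands ready | I2 dispatched to IntU
[3] I2 operands ready | I3 dispatched to AddU
[4] I2 complete | I3 operands ready
[5] R3←I2
[6] I3 complete
[7] R2←I3
[8] I4 dispatched to AddU
[9] I1 complete | I4 operands ready
[10] R0←I1
[11] I4 complete
[12] R3←I4
[13] I5 dispatched to AddU
[14] I5 operands ready
[16] I5 complete
[17] R3←I5
[18] I6 dispatched to AddU
[19] I6 operands ready | I7 dispatched to MulU
[20] I7 operands ready
[21] I6 complete
[22] R6←I6
[23] I7 complete
[24] R3←I7

cycle = 24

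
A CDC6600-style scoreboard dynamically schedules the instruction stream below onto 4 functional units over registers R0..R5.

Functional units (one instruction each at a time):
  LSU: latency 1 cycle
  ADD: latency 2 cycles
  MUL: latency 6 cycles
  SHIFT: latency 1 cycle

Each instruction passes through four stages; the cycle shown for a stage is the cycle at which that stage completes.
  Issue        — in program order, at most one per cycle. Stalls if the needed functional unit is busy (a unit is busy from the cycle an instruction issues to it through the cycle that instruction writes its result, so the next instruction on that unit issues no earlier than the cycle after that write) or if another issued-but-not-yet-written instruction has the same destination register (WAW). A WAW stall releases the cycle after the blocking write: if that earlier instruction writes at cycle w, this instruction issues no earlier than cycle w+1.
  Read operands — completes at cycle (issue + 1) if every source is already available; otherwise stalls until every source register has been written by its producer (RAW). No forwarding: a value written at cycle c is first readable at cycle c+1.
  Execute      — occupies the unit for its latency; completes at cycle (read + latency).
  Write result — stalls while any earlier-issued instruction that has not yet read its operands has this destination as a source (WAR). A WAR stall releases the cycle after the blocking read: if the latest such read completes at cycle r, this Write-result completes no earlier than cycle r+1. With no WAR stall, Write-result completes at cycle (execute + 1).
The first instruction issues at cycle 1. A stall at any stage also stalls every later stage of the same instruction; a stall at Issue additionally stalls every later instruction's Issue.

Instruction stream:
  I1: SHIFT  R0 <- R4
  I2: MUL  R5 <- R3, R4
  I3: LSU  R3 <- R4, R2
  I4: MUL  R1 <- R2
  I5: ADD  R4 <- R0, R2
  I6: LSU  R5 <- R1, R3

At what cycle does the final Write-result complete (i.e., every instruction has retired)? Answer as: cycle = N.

I1  is:1  ro:2  ex:3  wr:4
I2  is:2  ro:3  ex:9  wr:10
I3  is:3  ro:4  ex:5  wr:6
I4  is:11  ro:12  ex:18  wr:19  — struct: MUL busy until I2 writes@10
I5  is:12  ro:13  ex:15  wr:16
I6  is:13  ro:20  ex:21  wr:22  — RAW R1: wait I4 write@19

cycle = 22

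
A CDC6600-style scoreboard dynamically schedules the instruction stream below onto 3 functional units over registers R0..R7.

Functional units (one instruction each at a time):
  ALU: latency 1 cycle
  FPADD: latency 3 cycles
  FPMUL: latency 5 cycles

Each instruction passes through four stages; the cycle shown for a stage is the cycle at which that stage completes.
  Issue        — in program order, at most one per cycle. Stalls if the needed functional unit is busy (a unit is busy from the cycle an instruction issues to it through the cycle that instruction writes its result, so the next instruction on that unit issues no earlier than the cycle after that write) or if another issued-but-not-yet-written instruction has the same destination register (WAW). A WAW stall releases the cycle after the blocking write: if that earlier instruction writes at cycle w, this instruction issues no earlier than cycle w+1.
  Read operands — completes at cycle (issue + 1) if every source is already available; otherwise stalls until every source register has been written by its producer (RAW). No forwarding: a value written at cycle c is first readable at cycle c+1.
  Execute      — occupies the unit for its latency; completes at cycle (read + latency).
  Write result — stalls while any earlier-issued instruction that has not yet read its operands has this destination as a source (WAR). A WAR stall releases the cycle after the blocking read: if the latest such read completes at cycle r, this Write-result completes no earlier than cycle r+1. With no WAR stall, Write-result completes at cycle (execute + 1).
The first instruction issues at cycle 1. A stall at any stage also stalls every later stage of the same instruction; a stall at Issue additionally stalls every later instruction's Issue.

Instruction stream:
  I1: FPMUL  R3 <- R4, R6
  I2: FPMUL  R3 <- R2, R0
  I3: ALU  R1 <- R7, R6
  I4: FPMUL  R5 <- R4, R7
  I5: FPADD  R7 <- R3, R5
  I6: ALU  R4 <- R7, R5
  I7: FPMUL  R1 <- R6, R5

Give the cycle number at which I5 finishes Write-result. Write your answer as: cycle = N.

cycle = 29

I1 -> (1, 2, 7, 8)
I2 -> (9, 10, 15, 16)  // struct: FPMUL busy until I1 writes@8
I3 -> (10, 11, 12, 13)
I4 -> (17, 18, 23, 24)  // struct: FPMUL busy until I2 writes@16
I5 -> (18, 25, 28, 29)  // RAW R5: wait I4 write@24
I6 -> (19, 30, 31, 32)  // RAW R7: wait I5 write@29
I7 -> (25, 26, 31, 32)  // struct: FPMUL busy until I4 writes@24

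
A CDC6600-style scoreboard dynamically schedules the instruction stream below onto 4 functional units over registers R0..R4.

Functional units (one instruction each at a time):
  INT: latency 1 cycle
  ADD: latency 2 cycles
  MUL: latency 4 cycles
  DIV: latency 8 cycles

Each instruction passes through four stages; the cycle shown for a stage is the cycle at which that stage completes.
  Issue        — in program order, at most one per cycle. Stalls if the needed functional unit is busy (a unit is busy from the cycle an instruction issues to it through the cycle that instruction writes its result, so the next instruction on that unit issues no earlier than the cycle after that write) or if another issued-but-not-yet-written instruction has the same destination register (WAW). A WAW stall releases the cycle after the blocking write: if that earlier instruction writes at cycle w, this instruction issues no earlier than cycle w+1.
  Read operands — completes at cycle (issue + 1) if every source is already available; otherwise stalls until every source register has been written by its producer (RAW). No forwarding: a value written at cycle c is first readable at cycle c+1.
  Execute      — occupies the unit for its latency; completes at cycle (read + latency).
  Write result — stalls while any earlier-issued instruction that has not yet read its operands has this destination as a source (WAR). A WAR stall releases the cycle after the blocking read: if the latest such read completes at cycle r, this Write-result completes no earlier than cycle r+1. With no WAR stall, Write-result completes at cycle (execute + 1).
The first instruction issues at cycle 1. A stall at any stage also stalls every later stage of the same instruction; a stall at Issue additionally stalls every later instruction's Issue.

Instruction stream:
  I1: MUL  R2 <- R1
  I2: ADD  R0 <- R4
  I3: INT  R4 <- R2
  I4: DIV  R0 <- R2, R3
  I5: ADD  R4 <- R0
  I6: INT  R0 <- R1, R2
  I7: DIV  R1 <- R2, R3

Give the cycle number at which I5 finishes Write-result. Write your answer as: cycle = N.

cycle = 21

cycle 1: I1 issues→MUL
cycle 2: I1 reads · I2 issues→ADD
cycle 3: I2 reads · I3 issues→INT
cycle 5: I2 exec-done
cycle 6: I1 exec-done · I2 writes R0
cycle 7: I1 writes R2 · I4 issues→DIV
cycle 8: I3 reads · I4 reads
cycle 9: I3 exec-done
cycle 10: I3 writes R4
cycle 11: I5 issues→ADD
cycle 16: I4 exec-done
cycle 17: I4 writes R0
cycle 18: I5 reads · I6 issues→INT
cycle 19: I6 reads · I7 issues→DIV
cycle 20: I5 exec-done · I6 exec-done · I7 reads
cycle 21: I5 writes R4 · I6 writes R0
cycle 28: I7 exec-done
cycle 29: I7 writes R1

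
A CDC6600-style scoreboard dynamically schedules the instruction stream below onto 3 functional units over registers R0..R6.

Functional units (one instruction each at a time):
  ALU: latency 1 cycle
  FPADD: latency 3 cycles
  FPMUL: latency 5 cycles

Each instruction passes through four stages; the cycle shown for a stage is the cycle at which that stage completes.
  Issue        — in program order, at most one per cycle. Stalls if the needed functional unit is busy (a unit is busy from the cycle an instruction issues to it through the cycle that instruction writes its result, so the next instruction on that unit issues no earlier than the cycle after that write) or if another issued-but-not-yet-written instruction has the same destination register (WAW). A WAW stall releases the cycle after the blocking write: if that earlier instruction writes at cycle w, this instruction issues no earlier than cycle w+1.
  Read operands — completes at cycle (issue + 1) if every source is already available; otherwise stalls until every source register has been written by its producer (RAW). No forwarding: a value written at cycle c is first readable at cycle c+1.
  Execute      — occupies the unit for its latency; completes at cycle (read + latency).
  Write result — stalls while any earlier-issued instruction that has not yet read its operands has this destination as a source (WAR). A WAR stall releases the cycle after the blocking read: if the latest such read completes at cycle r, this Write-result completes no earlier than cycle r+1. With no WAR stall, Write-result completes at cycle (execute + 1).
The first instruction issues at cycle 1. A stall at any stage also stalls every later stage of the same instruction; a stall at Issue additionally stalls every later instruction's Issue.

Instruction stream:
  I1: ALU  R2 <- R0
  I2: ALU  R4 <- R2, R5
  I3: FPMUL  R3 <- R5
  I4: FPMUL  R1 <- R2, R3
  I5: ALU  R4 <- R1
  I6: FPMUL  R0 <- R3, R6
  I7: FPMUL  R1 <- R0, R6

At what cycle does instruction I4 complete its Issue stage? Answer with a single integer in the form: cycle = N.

c1: I1 issues→ALU
c2: I1 reads
c3: I1 exec-done
c4: I1 writes R2
c5: I2 issues→ALU
c6: I2 reads, I3 issues→FPMUL
c7: I2 exec-done, I3 reads
c8: I2 writes R4
c12: I3 exec-done
c13: I3 writes R3
c14: I4 issues→FPMUL
c15: I4 reads, I5 issues→ALU
c20: I4 exec-done
c21: I4 writes R1
c22: I5 reads, I6 issues→FPMUL
c23: I5 exec-done, I6 reads
c24: I5 writes R4
c28: I6 exec-done
c29: I6 writes R0
c30: I7 issues→FPMUL
c31: I7 reads
c36: I7 exec-done
c37: I7 writes R1

cycle = 14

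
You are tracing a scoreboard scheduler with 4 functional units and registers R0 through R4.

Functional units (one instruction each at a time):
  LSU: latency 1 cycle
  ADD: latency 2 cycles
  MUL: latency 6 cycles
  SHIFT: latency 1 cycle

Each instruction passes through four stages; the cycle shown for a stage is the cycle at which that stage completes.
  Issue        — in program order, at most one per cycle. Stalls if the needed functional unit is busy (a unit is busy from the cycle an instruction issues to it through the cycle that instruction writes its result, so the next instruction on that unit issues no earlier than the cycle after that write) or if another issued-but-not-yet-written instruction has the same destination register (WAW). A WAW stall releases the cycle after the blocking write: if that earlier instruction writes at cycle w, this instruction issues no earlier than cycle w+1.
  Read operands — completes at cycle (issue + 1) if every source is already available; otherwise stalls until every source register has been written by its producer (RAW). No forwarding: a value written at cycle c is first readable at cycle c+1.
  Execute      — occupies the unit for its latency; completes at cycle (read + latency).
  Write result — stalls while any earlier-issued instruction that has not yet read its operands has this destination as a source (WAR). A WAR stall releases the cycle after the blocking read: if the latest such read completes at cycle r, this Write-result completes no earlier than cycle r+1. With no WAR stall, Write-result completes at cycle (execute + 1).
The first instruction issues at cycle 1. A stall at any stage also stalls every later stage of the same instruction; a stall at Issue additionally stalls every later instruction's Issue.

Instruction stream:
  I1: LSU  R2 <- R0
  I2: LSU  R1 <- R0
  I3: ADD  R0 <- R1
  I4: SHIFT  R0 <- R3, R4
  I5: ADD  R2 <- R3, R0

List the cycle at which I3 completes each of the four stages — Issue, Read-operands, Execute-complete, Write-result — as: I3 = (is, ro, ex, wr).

t=1  I1 issues→LSU
t=2  I1 reads
t=3  I1 exec-done
t=4  I1 writes R2
t=5  I2 issues→LSU
t=6  I2 reads · I3 issues→ADD
t=7  I2 exec-done
t=8  I2 writes R1
t=9  I3 reads
t=11  I3 exec-done
t=12  I3 writes R0
t=13  I4 issues→SHIFT
t=14  I4 reads · I5 issues→ADD
t=15  I4 exec-done
t=16  I4 writes R0
t=17  I5 reads
t=19  I5 exec-done
t=20  I5 writes R2

I3 = (6, 9, 11, 12)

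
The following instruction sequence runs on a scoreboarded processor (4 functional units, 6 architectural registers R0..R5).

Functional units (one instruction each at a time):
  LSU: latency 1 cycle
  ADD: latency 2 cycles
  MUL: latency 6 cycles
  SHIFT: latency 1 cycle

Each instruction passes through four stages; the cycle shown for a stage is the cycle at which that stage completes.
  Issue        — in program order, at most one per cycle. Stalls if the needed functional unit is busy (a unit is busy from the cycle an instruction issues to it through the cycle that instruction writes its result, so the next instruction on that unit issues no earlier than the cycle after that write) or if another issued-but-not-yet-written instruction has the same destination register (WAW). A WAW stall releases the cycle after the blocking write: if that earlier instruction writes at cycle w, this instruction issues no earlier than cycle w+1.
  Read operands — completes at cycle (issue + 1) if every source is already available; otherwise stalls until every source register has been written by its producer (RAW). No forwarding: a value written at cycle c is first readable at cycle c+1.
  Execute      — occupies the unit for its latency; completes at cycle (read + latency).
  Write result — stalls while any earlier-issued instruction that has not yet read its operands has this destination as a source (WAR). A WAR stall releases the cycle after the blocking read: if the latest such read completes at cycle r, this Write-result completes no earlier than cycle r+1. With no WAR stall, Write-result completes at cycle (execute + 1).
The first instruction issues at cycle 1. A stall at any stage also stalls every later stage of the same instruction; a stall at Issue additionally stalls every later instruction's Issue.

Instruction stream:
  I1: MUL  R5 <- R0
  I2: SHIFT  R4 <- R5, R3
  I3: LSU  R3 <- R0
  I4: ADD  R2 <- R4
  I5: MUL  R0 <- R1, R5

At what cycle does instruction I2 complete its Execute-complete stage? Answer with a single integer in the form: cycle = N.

[I1] 1/2/8/9
[I2] 2/10/11/12  (RAW R5: wait I1 write@9)
[I3] 3/4/5/11  (WAR R3: wait I2 read@10)
[I4] 4/13/15/16  (RAW R4: wait I2 write@12)
[I5] 10/11/17/18  (struct: MUL busy until I1 writes@9)

cycle = 11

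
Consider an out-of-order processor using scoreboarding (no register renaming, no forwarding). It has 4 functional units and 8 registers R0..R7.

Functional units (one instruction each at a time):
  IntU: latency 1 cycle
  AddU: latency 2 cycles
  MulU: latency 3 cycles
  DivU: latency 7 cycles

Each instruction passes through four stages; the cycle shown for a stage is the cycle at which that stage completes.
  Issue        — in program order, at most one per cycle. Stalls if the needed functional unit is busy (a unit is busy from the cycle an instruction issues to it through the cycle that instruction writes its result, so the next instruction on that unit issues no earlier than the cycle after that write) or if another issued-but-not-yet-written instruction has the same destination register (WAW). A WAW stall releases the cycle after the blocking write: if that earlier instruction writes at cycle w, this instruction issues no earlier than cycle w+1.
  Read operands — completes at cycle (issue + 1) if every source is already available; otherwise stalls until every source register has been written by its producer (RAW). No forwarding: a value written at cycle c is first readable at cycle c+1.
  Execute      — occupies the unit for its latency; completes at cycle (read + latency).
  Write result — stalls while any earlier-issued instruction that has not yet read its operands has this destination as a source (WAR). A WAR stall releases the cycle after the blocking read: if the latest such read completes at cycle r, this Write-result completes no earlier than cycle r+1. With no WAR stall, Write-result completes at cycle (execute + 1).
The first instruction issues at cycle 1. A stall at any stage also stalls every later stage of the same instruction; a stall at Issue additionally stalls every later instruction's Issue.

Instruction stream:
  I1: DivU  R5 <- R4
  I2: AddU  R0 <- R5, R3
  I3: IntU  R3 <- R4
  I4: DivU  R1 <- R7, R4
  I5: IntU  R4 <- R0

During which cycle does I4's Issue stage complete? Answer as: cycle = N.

cycle = 11

t=1  I1 dispatched to DivU
t=2  I1 operands ready · I2 dispatched to AddU
t=3  I3 dispatched to IntU
t=4  I3 operands ready
t=5  I3 complete
t=9  I1 complete
t=10  R5←I1
t=11  I2 operands ready · I4 dispatched to DivU
t=12  R3←I3 · I4 operands ready
t=13  I2 complete · I5 dispatched to IntU
t=14  R0←I2
t=15  I5 operands ready
t=16  I5 complete
t=17  R4←I5
t=19  I4 complete
t=20  R1←I4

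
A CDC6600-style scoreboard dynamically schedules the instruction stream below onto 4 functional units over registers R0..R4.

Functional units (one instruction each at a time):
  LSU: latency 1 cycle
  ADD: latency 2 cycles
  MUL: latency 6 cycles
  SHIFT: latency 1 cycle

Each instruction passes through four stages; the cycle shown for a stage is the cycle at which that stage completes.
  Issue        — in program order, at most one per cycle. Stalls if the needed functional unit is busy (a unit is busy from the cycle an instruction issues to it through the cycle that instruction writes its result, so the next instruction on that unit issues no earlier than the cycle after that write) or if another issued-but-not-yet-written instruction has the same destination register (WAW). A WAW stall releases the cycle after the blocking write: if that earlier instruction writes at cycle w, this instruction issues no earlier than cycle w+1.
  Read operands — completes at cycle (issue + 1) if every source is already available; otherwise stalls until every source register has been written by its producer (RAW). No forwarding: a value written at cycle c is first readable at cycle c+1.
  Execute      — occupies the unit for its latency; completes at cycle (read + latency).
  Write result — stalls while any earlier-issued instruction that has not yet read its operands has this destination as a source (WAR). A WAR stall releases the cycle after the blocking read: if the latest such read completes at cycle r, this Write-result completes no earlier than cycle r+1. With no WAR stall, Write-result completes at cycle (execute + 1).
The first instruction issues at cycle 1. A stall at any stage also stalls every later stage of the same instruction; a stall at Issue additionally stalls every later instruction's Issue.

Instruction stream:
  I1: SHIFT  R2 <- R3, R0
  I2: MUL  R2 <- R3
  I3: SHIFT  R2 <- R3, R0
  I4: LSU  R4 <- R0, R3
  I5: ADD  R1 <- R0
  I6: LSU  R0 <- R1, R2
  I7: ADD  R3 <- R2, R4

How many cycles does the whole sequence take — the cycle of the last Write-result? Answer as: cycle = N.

cycle = 25

1) issue 1, read 2, done 3, write 4
2) issue 5, read 6, done 12, write 13  <WAW R2: wait I1 write@4>
3) issue 14, read 15, done 16, write 17  <WAW R2: wait I2 write@13>
4) issue 15, read 16, done 17, write 18
5) issue 16, read 17, done 19, write 20
6) issue 19, read 21, done 22, write 23  <struct: LSU busy until I4 writes@18 / RAW R1: wait I5 write@20>
7) issue 21, read 22, done 24, write 25  <struct: ADD busy until I5 writes@20>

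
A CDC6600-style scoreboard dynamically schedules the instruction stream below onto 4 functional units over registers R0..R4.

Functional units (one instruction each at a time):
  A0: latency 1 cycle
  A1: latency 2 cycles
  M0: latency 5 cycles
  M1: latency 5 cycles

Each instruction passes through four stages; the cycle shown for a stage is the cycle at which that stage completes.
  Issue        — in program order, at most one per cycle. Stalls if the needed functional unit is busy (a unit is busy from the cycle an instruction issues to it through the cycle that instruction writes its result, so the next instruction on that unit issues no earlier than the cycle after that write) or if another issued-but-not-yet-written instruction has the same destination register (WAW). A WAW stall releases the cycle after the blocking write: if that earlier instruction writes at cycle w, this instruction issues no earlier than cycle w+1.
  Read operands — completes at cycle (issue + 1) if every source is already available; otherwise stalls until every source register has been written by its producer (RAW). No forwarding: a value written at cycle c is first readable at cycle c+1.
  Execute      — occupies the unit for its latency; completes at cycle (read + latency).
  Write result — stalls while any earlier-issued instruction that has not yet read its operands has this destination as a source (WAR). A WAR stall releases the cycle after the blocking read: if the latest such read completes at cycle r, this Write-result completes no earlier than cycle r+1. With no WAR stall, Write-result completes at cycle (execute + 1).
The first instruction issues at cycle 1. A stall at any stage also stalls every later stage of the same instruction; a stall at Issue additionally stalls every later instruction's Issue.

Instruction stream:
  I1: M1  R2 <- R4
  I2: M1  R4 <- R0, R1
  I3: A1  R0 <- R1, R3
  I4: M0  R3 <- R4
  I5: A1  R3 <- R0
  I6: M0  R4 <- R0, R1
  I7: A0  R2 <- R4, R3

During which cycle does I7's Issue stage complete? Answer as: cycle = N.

[1] I1 dispatched to M1
[2] I1 operands ready
[7] I1 complete
[8] R2←I1
[9] I2 dispatched to M1
[10] I2 operands ready, I3 dispatched to A1
[11] I3 operands ready, I4 dispatched to M0
[13] I3 complete
[14] R0←I3
[15] I2 complete
[16] R4←I2
[17] I4 operands ready
[22] I4 complete
[23] R3←I4
[24] I5 dispatched to A1
[25] I5 operands ready, I6 dispatched to M0
[26] I6 operands ready, I7 dispatched to A0
[27] I5 complete
[28] R3←I5
[31] I6 complete
[32] R4←I6
[33] I7 operands ready
[34] I7 complete
[35] R2←I7

cycle = 26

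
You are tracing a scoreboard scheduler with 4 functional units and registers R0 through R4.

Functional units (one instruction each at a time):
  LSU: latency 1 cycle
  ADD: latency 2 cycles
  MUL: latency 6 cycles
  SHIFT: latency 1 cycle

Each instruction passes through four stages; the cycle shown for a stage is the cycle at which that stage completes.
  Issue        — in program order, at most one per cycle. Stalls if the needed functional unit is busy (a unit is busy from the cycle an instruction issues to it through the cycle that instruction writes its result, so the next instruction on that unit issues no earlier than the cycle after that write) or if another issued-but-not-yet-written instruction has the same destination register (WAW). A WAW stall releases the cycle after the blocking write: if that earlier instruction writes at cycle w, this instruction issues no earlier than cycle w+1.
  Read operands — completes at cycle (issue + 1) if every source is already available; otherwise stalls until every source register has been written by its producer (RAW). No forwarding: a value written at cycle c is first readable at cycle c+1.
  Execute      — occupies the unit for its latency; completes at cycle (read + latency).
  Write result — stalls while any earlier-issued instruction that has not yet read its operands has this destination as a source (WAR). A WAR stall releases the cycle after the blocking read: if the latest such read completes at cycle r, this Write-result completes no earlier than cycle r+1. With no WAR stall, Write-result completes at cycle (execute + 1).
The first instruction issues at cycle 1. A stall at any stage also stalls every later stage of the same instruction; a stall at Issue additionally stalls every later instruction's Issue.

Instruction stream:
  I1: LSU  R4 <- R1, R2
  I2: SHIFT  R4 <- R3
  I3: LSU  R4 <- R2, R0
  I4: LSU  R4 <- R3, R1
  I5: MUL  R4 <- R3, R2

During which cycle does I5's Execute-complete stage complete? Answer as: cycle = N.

cycle = 24

c1: I1→LSU
c2: I1 RO
c3: I1 EX
c4: I1 WR R4
c5: I2→SHIFT
c6: I2 RO
c7: I2 EX
c8: I2 WR R4
c9: I3→LSU
c10: I3 RO
c11: I3 EX
c12: I3 WR R4
c13: I4→LSU
c14: I4 RO
c15: I4 EX
c16: I4 WR R4
c17: I5→MUL
c18: I5 RO
c24: I5 EX
c25: I5 WR R4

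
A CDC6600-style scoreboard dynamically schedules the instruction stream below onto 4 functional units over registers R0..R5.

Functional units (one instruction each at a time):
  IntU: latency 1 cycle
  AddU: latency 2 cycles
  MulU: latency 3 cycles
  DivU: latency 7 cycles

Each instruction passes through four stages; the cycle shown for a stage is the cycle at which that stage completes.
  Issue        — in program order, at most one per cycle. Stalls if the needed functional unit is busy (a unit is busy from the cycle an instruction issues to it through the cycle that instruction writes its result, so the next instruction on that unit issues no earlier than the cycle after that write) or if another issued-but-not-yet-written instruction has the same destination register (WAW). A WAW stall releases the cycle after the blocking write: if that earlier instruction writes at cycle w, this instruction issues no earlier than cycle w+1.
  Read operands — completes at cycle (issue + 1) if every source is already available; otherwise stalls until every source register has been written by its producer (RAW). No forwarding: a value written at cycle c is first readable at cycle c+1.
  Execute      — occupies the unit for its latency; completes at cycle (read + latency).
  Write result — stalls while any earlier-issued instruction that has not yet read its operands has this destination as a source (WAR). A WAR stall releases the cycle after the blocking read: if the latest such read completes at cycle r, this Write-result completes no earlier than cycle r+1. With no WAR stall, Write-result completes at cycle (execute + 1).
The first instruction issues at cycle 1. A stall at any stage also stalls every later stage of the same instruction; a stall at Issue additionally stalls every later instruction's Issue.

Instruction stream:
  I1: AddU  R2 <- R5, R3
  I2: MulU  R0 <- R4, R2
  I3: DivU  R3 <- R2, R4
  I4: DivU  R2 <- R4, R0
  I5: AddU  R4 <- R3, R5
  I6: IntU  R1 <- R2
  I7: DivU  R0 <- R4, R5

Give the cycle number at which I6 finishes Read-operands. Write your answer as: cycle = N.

  I1 | 1 | 2 | 4 | 5
  I2 | 2 | 6 | 9 | 10   RAW R2: wait I1 write@5
  I3 | 3 | 6 | 13 | 14   RAW R2: wait I1 write@5
  I4 | 15 | 16 | 23 | 24   struct: DivU busy until I3 writes@14
  I5 | 16 | 17 | 19 | 20
  I6 | 17 | 25 | 26 | 27   RAW R2: wait I4 write@24
  I7 | 25 | 26 | 33 | 34   struct: DivU busy until I4 writes@24

cycle = 25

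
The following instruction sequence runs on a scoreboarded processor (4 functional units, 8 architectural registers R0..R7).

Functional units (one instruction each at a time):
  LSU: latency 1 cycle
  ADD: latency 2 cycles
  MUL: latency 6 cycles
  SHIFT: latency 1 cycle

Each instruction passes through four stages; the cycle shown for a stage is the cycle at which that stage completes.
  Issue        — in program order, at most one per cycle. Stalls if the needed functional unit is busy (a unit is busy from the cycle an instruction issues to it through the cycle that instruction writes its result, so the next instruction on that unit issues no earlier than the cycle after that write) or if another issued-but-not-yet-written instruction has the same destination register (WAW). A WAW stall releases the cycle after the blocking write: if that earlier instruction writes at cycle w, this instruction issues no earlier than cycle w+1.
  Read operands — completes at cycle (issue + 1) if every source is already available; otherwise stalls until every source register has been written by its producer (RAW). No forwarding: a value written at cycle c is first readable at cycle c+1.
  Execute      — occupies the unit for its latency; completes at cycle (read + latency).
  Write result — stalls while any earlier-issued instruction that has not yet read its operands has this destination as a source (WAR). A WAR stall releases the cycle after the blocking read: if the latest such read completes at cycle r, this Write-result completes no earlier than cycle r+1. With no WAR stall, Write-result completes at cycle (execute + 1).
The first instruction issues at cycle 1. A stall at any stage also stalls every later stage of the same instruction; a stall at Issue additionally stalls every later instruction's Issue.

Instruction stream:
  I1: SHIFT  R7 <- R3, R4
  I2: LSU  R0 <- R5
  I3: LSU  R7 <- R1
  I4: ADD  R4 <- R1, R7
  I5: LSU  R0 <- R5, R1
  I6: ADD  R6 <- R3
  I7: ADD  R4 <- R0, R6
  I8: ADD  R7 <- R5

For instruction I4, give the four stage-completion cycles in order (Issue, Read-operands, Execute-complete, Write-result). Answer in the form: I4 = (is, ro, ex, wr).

c1: I1 dispatched to SHIFT
c2: I1 operands ready; I2 dispatched to LSU
c3: I1 complete; I2 operands ready
c4: R7←I1; I2 complete
c5: R0←I2
c6: I3 dispatched to LSU
c7: I3 operands ready; I4 dispatched to ADD
c8: I3 complete
c9: R7←I3
c10: I4 operands ready; I5 dispatched to LSU
c11: I5 operands ready
c12: I4 complete; I5 complete
c13: R4←I4; R0←I5
c14: I6 dispatched to ADD
c15: I6 operands ready
c17: I6 complete
c18: R6←I6
c19: I7 dispatched to ADD
c20: I7 operands ready
c22: I7 complete
c23: R4←I7
c24: I8 dispatched to ADD
c25: I8 operands ready
c27: I8 complete
c28: R7←I8

I4 = (7, 10, 12, 13)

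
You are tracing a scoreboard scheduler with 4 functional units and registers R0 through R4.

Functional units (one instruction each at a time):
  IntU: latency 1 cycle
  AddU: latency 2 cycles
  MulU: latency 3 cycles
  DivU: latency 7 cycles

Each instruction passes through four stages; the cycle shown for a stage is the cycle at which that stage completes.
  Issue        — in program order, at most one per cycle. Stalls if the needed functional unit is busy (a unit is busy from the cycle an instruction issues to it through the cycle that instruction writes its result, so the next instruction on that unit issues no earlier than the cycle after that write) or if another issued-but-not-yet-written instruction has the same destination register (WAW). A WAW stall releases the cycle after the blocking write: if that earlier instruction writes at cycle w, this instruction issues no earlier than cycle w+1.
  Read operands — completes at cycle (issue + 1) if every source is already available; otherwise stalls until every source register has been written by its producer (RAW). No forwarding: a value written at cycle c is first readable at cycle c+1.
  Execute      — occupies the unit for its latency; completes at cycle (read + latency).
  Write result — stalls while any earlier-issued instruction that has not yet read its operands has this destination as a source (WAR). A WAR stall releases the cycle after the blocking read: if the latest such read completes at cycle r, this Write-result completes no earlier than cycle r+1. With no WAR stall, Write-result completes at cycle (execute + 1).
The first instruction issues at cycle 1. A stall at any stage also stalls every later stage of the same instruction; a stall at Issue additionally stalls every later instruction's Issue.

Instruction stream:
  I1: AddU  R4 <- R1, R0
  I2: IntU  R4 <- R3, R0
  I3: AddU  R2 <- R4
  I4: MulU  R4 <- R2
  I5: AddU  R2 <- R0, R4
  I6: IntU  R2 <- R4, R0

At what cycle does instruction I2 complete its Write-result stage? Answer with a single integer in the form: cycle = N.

cycle = 9

I1: IS=1 RO=2 EX=4 WR=5
I2: IS=6 RO=7 EX=8 WR=9  [WAW R4: wait I1 write@5]
I3: IS=7 RO=10 EX=12 WR=13  [RAW R4: wait I2 write@9]
I4: IS=10 RO=14 EX=17 WR=18  [WAW R4: wait I2 write@9; RAW R2: wait I3 write@13]
I5: IS=14 RO=19 EX=21 WR=22  [struct: AddU busy until I3 writes@13; RAW R4: wait I4 write@18]
I6: IS=23 RO=24 EX=25 WR=26  [WAW R2: wait I5 write@22]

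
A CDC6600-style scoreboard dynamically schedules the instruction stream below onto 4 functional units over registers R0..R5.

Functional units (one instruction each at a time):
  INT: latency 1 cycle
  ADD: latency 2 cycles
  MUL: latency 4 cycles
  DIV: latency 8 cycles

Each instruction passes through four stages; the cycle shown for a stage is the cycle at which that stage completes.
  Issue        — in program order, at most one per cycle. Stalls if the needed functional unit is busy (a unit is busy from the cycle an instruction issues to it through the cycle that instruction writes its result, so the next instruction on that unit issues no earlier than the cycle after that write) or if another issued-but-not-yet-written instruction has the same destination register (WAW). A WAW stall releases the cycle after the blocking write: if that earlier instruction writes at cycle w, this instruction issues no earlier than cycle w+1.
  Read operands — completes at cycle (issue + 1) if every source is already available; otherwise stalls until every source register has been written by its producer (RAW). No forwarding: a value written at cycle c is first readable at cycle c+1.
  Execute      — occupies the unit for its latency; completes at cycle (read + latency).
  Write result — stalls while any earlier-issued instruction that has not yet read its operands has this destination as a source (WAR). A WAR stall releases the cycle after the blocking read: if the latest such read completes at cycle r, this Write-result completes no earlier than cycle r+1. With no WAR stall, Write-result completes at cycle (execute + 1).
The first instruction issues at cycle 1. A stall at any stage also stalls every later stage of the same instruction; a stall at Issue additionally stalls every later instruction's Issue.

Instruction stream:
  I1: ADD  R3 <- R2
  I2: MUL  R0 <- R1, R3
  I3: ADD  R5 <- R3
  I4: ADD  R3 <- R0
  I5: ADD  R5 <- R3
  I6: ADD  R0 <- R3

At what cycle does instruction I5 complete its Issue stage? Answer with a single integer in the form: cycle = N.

1) issue 1, read 2, done 4, write 5
2) issue 2, read 6, done 10, write 11  <RAW R3: wait I1 write@5>
3) issue 6, read 7, done 9, write 10  <struct: ADD busy until I1 writes@5>
4) issue 11, read 12, done 14, write 15  <struct: ADD busy until I3 writes@10>
5) issue 16, read 17, done 19, write 20  <struct: ADD busy until I4 writes@15>
6) issue 21, read 22, done 24, write 25  <struct: ADD busy until I5 writes@20>

cycle = 16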